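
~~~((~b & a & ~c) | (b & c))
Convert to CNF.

(b | ~a | c) & (~b | ~c)

~~~((~b & a & ~c) | (b & c))
≡ ~((~b & a & ~c) | (b & c))   [double negation]
≡ ~(~b & a & ~c) & ~(b & c)   [De Morgan]
≡ (~~b | ~a | ~~c) & ~(b & c)   [De Morgan]
≡ (b | ~a | ~~c) & ~(b & c)   [double negation]
≡ (b | ~a | c) & ~(b & c)   [double negation]
≡ (b | ~a | c) & (~b | ~c)   [De Morgan]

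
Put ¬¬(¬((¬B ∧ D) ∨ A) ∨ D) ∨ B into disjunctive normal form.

¬¬(¬((¬B ∧ D) ∨ A) ∨ D) ∨ B
≡ ¬((¬B ∧ D) ∨ A) ∨ D ∨ B   [double negation]
≡ (¬(¬B ∧ D) ∧ ¬A) ∨ D ∨ B   [De Morgan]
≡ ((¬¬B ∨ ¬D) ∧ ¬A) ∨ D ∨ B   [De Morgan]
≡ ((B ∨ ¬D) ∧ ¬A) ∨ D ∨ B   [double negation]
≡ (B ∧ ¬A) ∨ (¬D ∧ ¬A) ∨ D ∨ B   [distribute ∧ over ∨]
≡ (¬D ∧ ¬A) ∨ D ∨ B   [simplify]

(¬D ∧ ¬A) ∨ D ∨ B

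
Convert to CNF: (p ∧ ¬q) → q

¬p ∨ q

(p ∧ ¬q) → q
= ¬(p ∧ ¬q) ∨ q   — eliminate →
= ¬p ∨ ¬¬q ∨ q   — De Morgan
= ¬p ∨ q ∨ q   — double negation
= ¬p ∨ q   — simplify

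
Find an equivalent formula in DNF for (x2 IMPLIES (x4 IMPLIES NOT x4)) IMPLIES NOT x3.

(x2 AND x4) OR NOT x3

(x2 IMPLIES (x4 IMPLIES NOT x4)) IMPLIES NOT x3
⇔ NOT (x2 IMPLIES (x4 IMPLIES NOT x4)) OR NOT x3   (eliminate IMPLIES)
⇔ NOT (NOT x2 OR (x4 IMPLIES NOT x4)) OR NOT x3   (eliminate IMPLIES)
⇔ NOT (NOT x2 OR NOT x4 OR NOT x4) OR NOT x3   (eliminate IMPLIES)
⇔ (NOT NOT x2 AND NOT NOT x4 AND NOT NOT x4) OR NOT x3   (De Morgan)
⇔ (x2 AND NOT NOT x4 AND NOT NOT x4) OR NOT x3   (double negation)
⇔ (x2 AND x4 AND NOT NOT x4) OR NOT x3   (double negation)
⇔ (x2 AND x4 AND x4) OR NOT x3   (double negation)
⇔ (x2 AND x4) OR NOT x3   (simplify)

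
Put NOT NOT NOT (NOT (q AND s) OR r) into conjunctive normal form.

NOT NOT NOT (NOT (q AND s) OR r)
≡ NOT (NOT (q AND s) OR r)
≡ NOT NOT (q AND s) AND NOT r
≡ q AND s AND NOT r

q AND s AND NOT r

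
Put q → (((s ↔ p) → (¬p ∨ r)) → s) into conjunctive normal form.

q → (((s ↔ p) → (¬p ∨ r)) → s)
≡ ¬q ∨ (((s ↔ p) → (¬p ∨ r)) → s)   (eliminate →)
≡ ¬q ∨ ¬((s ↔ p) → (¬p ∨ r)) ∨ s   (eliminate →)
≡ ¬q ∨ ¬(¬(s ↔ p) ∨ ¬p ∨ r) ∨ s   (eliminate →)
≡ ¬q ∨ ¬(¬((s → p) ∧ (p → s)) ∨ ¬p ∨ r) ∨ s   (eliminate ↔)
≡ ¬q ∨ ¬(¬((¬s ∨ p) ∧ (p → s)) ∨ ¬p ∨ r) ∨ s   (eliminate →)
≡ ¬q ∨ ¬(¬((¬s ∨ p) ∧ (¬p ∨ s)) ∨ ¬p ∨ r) ∨ s   (eliminate →)
≡ ¬q ∨ (¬¬((¬s ∨ p) ∧ (¬p ∨ s)) ∧ ¬¬p ∧ ¬r) ∨ s   (De Morgan)
≡ ¬q ∨ ((¬s ∨ p) ∧ (¬p ∨ s) ∧ ¬¬p ∧ ¬r) ∨ s   (double negation)
≡ ¬q ∨ ((¬s ∨ p) ∧ (¬p ∨ s) ∧ p ∧ ¬r) ∨ s   (double negation)
≡ (¬q ∨ ¬s ∨ p ∨ s) ∧ (¬q ∨ ¬p ∨ s ∨ s) ∧ (¬q ∨ p ∨ s) ∧ (¬q ∨ ¬r ∨ s)   (distribute ∨ over ∧)
≡ (¬q ∨ ¬p ∨ s) ∧ (¬q ∨ p ∨ s) ∧ (¬q ∨ ¬r ∨ s)   (simplify)

(¬q ∨ ¬p ∨ s) ∧ (¬q ∨ p ∨ s) ∧ (¬q ∨ ¬r ∨ s)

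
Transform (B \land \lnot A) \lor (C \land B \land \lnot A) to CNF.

B \land \lnot A

(B \land \lnot A) \lor (C \land B \land \lnot A)
= (B \lor C) \land (B \lor B) \land (B \lor \lnot A) \land (\lnot A \lor C) \land (\lnot A \lor B) \land (\lnot A \lor \lnot A)   (distribute \lor over \land)
= B \land \lnot A   (simplify)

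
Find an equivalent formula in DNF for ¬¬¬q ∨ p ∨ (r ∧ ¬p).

¬¬¬q ∨ p ∨ (r ∧ ¬p)
≡ ¬q ∨ p ∨ (r ∧ ¬p)   [double negation]

¬q ∨ p ∨ (r ∧ ¬p)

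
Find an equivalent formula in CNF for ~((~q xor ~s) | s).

~((~q xor ~s) | s)
= ~(((~q | ~s) & ~(~q & ~s)) | s)   [expand xor]
= ~((~q | ~s) & ~(~q & ~s)) & ~s   [De Morgan]
= (~(~q | ~s) | ~~(~q & ~s)) & ~s   [De Morgan]
= ((~~q & ~~s) | ~~(~q & ~s)) & ~s   [De Morgan]
= ((q & ~~s) | ~~(~q & ~s)) & ~s   [double negation]
= ((q & s) | ~~(~q & ~s)) & ~s   [double negation]
= ((q & s) | (~q & ~s)) & ~s   [double negation]
= (q | ~q) & (q | ~s) & (s | ~q) & (s | ~s) & ~s   [distribute | over &]
= (s | ~q) & ~s   [simplify]

(s | ~q) & ~s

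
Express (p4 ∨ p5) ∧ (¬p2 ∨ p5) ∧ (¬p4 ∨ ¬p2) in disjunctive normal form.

(p4 ∨ p5) ∧ (¬p2 ∨ p5) ∧ (¬p4 ∨ ¬p2)
≡ (p4 ∧ ¬p2 ∧ ¬p4) ∨ (p4 ∧ ¬p2 ∧ ¬p2) ∨ (p4 ∧ p5 ∧ ¬p4) ∨ (p4 ∧ p5 ∧ ¬p2) ∨ (p5 ∧ ¬p2 ∧ ¬p4) ∨ (p5 ∧ ¬p2 ∧ ¬p2) ∨ (p5 ∧ p5 ∧ ¬p4) ∨ (p5 ∧ p5 ∧ ¬p2)   [distribute ∧ over ∨]
≡ (p4 ∧ ¬p2) ∨ (p5 ∧ ¬p2) ∨ (p5 ∧ ¬p4)   [simplify]

(p4 ∧ ¬p2) ∨ (p5 ∧ ¬p2) ∨ (p5 ∧ ¬p4)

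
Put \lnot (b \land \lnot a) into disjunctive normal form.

\lnot b \lor a

\lnot (b \land \lnot a)
= \lnot b \lor \lnot \lnot a   [De Morgan]
= \lnot b \lor a   [double negation]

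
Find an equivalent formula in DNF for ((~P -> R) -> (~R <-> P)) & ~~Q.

(~P & ~R & Q) | (R & ~P & Q) | (P & ~R & Q)

((~P -> R) -> (~R <-> P)) & ~~Q
⇔ (~(~P -> R) | (~R <-> P)) & ~~Q   [eliminate ->]
⇔ (~(~~P | R) | (~R <-> P)) & ~~Q   [eliminate ->]
⇔ (~(~~P | R) | ((~R -> P) & (P -> ~R))) & ~~Q   [eliminate <->]
⇔ (~(~~P | R) | ((~~R | P) & (P -> ~R))) & ~~Q   [eliminate ->]
⇔ (~(~~P | R) | ((~~R | P) & (~P | ~R))) & ~~Q   [eliminate ->]
⇔ ((~~~P & ~R) | ((~~R | P) & (~P | ~R))) & ~~Q   [De Morgan]
⇔ ((~P & ~R) | ((~~R | P) & (~P | ~R))) & ~~Q   [double negation]
⇔ ((~P & ~R) | ((R | P) & (~P | ~R))) & ~~Q   [double negation]
⇔ ((~P & ~R) | ((R | P) & (~P | ~R))) & Q   [double negation]
⇔ (~P & ~R & Q) | (R & ~P & Q) | (R & ~R & Q) | (P & ~P & Q) | (P & ~R & Q)   [distribute & over |]
⇔ (~P & ~R & Q) | (R & ~P & Q) | (P & ~R & Q)   [simplify]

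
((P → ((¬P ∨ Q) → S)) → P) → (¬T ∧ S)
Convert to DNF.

¬P ∨ (¬T ∧ S)

((P → ((¬P ∨ Q) → S)) → P) → (¬T ∧ S)
⇔ ¬((P → ((¬P ∨ Q) → S)) → P) ∨ (¬T ∧ S)   — eliminate →
⇔ ¬(¬(P → ((¬P ∨ Q) → S)) ∨ P) ∨ (¬T ∧ S)   — eliminate →
⇔ ¬(¬(¬P ∨ ((¬P ∨ Q) → S)) ∨ P) ∨ (¬T ∧ S)   — eliminate →
⇔ ¬(¬(¬P ∨ ¬(¬P ∨ Q) ∨ S) ∨ P) ∨ (¬T ∧ S)   — eliminate →
⇔ (¬¬(¬P ∨ ¬(¬P ∨ Q) ∨ S) ∧ ¬P) ∨ (¬T ∧ S)   — De Morgan
⇔ ((¬P ∨ ¬(¬P ∨ Q) ∨ S) ∧ ¬P) ∨ (¬T ∧ S)   — double negation
⇔ ((¬P ∨ (¬¬P ∧ ¬Q) ∨ S) ∧ ¬P) ∨ (¬T ∧ S)   — De Morgan
⇔ ((¬P ∨ (P ∧ ¬Q) ∨ S) ∧ ¬P) ∨ (¬T ∧ S)   — double negation
⇔ (¬P ∧ ¬P) ∨ (P ∧ ¬Q ∧ ¬P) ∨ (S ∧ ¬P) ∨ (¬T ∧ S)   — distribute ∧ over ∨
⇔ ¬P ∨ (¬T ∧ S)   — simplify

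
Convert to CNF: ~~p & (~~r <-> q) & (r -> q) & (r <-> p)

~~p & (~~r <-> q) & (r -> q) & (r <-> p)
= ~~p & (~~r -> q) & (q -> ~~r) & (r -> q) & (r <-> p)
= ~~p & (~~~r | q) & (q -> ~~r) & (r -> q) & (r <-> p)
= ~~p & (~~~r | q) & (~q | ~~r) & (r -> q) & (r <-> p)
= ~~p & (~~~r | q) & (~q | ~~r) & (~r | q) & (r <-> p)
= ~~p & (~~~r | q) & (~q | ~~r) & (~r | q) & (r -> p) & (p -> r)
= ~~p & (~~~r | q) & (~q | ~~r) & (~r | q) & (~r | p) & (p -> r)
= ~~p & (~~~r | q) & (~q | ~~r) & (~r | q) & (~r | p) & (~p | r)
= p & (~~~r | q) & (~q | ~~r) & (~r | q) & (~r | p) & (~p | r)
= p & (~r | q) & (~q | ~~r) & (~r | q) & (~r | p) & (~p | r)
= p & (~r | q) & (~q | r) & (~r | q) & (~r | p) & (~p | r)
= p & (~r | q) & (~q | r) & (~p | r)

p & (~r | q) & (~q | r) & (~p | r)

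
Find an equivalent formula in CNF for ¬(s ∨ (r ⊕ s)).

¬s ∧ (¬r ∨ s)

¬(s ∨ (r ⊕ s))
⇔ ¬(s ∨ ((r ∨ s) ∧ ¬(r ∧ s)))   [expand ⊕]
⇔ ¬s ∧ ¬((r ∨ s) ∧ ¬(r ∧ s))   [De Morgan]
⇔ ¬s ∧ (¬(r ∨ s) ∨ ¬¬(r ∧ s))   [De Morgan]
⇔ ¬s ∧ ((¬r ∧ ¬s) ∨ ¬¬(r ∧ s))   [De Morgan]
⇔ ¬s ∧ ((¬r ∧ ¬s) ∨ (r ∧ s))   [double negation]
⇔ ¬s ∧ (¬r ∨ r) ∧ (¬r ∨ s) ∧ (¬s ∨ r) ∧ (¬s ∨ s)   [distribute ∨ over ∧]
⇔ ¬s ∧ (¬r ∨ s)   [simplify]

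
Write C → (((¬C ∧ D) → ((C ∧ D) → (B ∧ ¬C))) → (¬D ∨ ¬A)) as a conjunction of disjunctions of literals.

¬C ∨ ¬D ∨ ¬A

C → (((¬C ∧ D) → ((C ∧ D) → (B ∧ ¬C))) → (¬D ∨ ¬A))
≡ ¬C ∨ (((¬C ∧ D) → ((C ∧ D) → (B ∧ ¬C))) → (¬D ∨ ¬A))   (eliminate →)
≡ ¬C ∨ ¬((¬C ∧ D) → ((C ∧ D) → (B ∧ ¬C))) ∨ ¬D ∨ ¬A   (eliminate →)
≡ ¬C ∨ ¬(¬(¬C ∧ D) ∨ ((C ∧ D) → (B ∧ ¬C))) ∨ ¬D ∨ ¬A   (eliminate →)
≡ ¬C ∨ ¬(¬(¬C ∧ D) ∨ ¬(C ∧ D) ∨ (B ∧ ¬C)) ∨ ¬D ∨ ¬A   (eliminate →)
≡ ¬C ∨ (¬¬(¬C ∧ D) ∧ ¬¬(C ∧ D) ∧ ¬(B ∧ ¬C)) ∨ ¬D ∨ ¬A   (De Morgan)
≡ ¬C ∨ (¬C ∧ D ∧ ¬¬(C ∧ D) ∧ ¬(B ∧ ¬C)) ∨ ¬D ∨ ¬A   (double negation)
≡ ¬C ∨ (¬C ∧ D ∧ C ∧ D ∧ ¬(B ∧ ¬C)) ∨ ¬D ∨ ¬A   (double negation)
≡ ¬C ∨ (¬C ∧ D ∧ C ∧ D ∧ (¬B ∨ ¬¬C)) ∨ ¬D ∨ ¬A   (De Morgan)
≡ ¬C ∨ (¬C ∧ D ∧ C ∧ D ∧ (¬B ∨ C)) ∨ ¬D ∨ ¬A   (double negation)
≡ (¬C ∨ ¬C ∨ ¬D ∨ ¬A) ∧ (¬C ∨ D ∨ ¬D ∨ ¬A) ∧ (¬C ∨ C ∨ ¬D ∨ ¬A) ∧ (¬C ∨ D ∨ ¬D ∨ ¬A) ∧ (¬C ∨ ¬B ∨ C ∨ ¬D ∨ ¬A)   (distribute ∨ over ∧)
≡ ¬C ∨ ¬D ∨ ¬A   (simplify)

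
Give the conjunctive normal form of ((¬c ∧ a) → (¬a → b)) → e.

((¬c ∧ a) → (¬a → b)) → e
= ¬((¬c ∧ a) → (¬a → b)) ∨ e   [eliminate →]
= ¬(¬(¬c ∧ a) ∨ (¬a → b)) ∨ e   [eliminate →]
= ¬(¬(¬c ∧ a) ∨ ¬¬a ∨ b) ∨ e   [eliminate →]
= (¬¬(¬c ∧ a) ∧ ¬¬¬a ∧ ¬b) ∨ e   [De Morgan]
= (¬c ∧ a ∧ ¬¬¬a ∧ ¬b) ∨ e   [double negation]
= (¬c ∧ a ∧ ¬a ∧ ¬b) ∨ e   [double negation]
= (¬c ∨ e) ∧ (a ∨ e) ∧ (¬a ∨ e) ∧ (¬b ∨ e)   [distribute ∨ over ∧]

(¬c ∨ e) ∧ (a ∨ e) ∧ (¬a ∨ e) ∧ (¬b ∨ e)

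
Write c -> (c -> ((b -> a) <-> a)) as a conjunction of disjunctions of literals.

~c | b | a

c -> (c -> ((b -> a) <-> a))
≡ ~c | (c -> ((b -> a) <-> a))   [eliminate ->]
≡ ~c | ~c | ((b -> a) <-> a)   [eliminate ->]
≡ ~c | ~c | (((b -> a) -> a) & (a -> (b -> a)))   [eliminate <->]
≡ ~c | ~c | ((~(b -> a) | a) & (a -> (b -> a)))   [eliminate ->]
≡ ~c | ~c | ((~(~b | a) | a) & (a -> (b -> a)))   [eliminate ->]
≡ ~c | ~c | ((~(~b | a) | a) & (~a | (b -> a)))   [eliminate ->]
≡ ~c | ~c | ((~(~b | a) | a) & (~a | ~b | a))   [eliminate ->]
≡ ~c | ~c | (((~~b & ~a) | a) & (~a | ~b | a))   [De Morgan]
≡ ~c | ~c | (((b & ~a) | a) & (~a | ~b | a))   [double negation]
≡ (~c | ~c | b | a) & (~c | ~c | ~a | a) & (~c | ~c | ~a | ~b | a)   [distribute | over &]
≡ ~c | b | a   [simplify]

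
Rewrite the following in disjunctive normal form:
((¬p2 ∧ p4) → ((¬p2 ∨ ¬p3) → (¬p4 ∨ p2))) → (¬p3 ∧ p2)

(¬p2 ∧ p4) ∨ (¬p3 ∧ p2)

((¬p2 ∧ p4) → ((¬p2 ∨ ¬p3) → (¬p4 ∨ p2))) → (¬p3 ∧ p2)
= ¬((¬p2 ∧ p4) → ((¬p2 ∨ ¬p3) → (¬p4 ∨ p2))) ∨ (¬p3 ∧ p2)
= ¬(¬(¬p2 ∧ p4) ∨ ((¬p2 ∨ ¬p3) → (¬p4 ∨ p2))) ∨ (¬p3 ∧ p2)
= ¬(¬(¬p2 ∧ p4) ∨ ¬(¬p2 ∨ ¬p3) ∨ ¬p4 ∨ p2) ∨ (¬p3 ∧ p2)
= (¬¬(¬p2 ∧ p4) ∧ ¬¬(¬p2 ∨ ¬p3) ∧ ¬¬p4 ∧ ¬p2) ∨ (¬p3 ∧ p2)
= (¬p2 ∧ p4 ∧ ¬¬(¬p2 ∨ ¬p3) ∧ ¬¬p4 ∧ ¬p2) ∨ (¬p3 ∧ p2)
= (¬p2 ∧ p4 ∧ (¬p2 ∨ ¬p3) ∧ ¬¬p4 ∧ ¬p2) ∨ (¬p3 ∧ p2)
= (¬p2 ∧ p4 ∧ (¬p2 ∨ ¬p3) ∧ p4 ∧ ¬p2) ∨ (¬p3 ∧ p2)
= (¬p2 ∧ p4 ∧ ¬p2 ∧ p4 ∧ ¬p2) ∨ (¬p2 ∧ p4 ∧ ¬p3 ∧ p4 ∧ ¬p2) ∨ (¬p3 ∧ p2)
= (¬p2 ∧ p4) ∨ (¬p3 ∧ p2)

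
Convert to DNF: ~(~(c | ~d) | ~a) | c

(~d & a) | c

~(~(c | ~d) | ~a) | c
≡ (~~(c | ~d) & ~~a) | c   [De Morgan]
≡ ((c | ~d) & ~~a) | c   [double negation]
≡ ((c | ~d) & a) | c   [double negation]
≡ (c & a) | (~d & a) | c   [distribute & over |]
≡ (~d & a) | c   [simplify]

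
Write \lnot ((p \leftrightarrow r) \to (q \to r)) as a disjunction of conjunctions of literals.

\lnot p \land \lnot r \land q

\lnot ((p \leftrightarrow r) \to (q \to r))
≡ \lnot (\lnot (p \leftrightarrow r) \lor (q \to r))   (eliminate \to)
≡ \lnot (\lnot ((p \to r) \land (r \to p)) \lor (q \to r))   (eliminate \leftrightarrow)
≡ \lnot (\lnot ((\lnot p \lor r) \land (r \to p)) \lor (q \to r))   (eliminate \to)
≡ \lnot (\lnot ((\lnot p \lor r) \land (\lnot r \lor p)) \lor (q \to r))   (eliminate \to)
≡ \lnot (\lnot ((\lnot p \lor r) \land (\lnot r \lor p)) \lor \lnot q \lor r)   (eliminate \to)
≡ \lnot \lnot ((\lnot p \lor r) \land (\lnot r \lor p)) \land \lnot \lnot q \land \lnot r   (De Morgan)
≡ (\lnot p \lor r) \land (\lnot r \lor p) \land \lnot \lnot q \land \lnot r   (double negation)
≡ (\lnot p \lor r) \land (\lnot r \lor p) \land q \land \lnot r   (double negation)
≡ (\lnot p \land \lnot r \land q \land \lnot r) \lor (\lnot p \land p \land q \land \lnot r) \lor (r \land \lnot r \land q \land \lnot r) \lor (r \land p \land q \land \lnot r)   (distribute \land over \lor)
≡ \lnot p \land \lnot r \land q   (simplify)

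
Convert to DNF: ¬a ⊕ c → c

¬a ⊕ c → c
≡ ¬(¬a ⊕ c) ∨ c   — eliminate →
≡ ¬(¬a ∧ ¬c ∨ ¬¬a ∧ c) ∨ c   — expand ⊕
≡ ¬(¬a ∧ ¬c) ∧ ¬(¬¬a ∧ c) ∨ c   — De Morgan
≡ (¬¬a ∨ ¬¬c) ∧ ¬(¬¬a ∧ c) ∨ c   — De Morgan
≡ (a ∨ ¬¬c) ∧ ¬(¬¬a ∧ c) ∨ c   — double negation
≡ (a ∨ c) ∧ ¬(¬¬a ∧ c) ∨ c   — double negation
≡ (a ∨ c) ∧ (¬¬¬a ∨ ¬c) ∨ c   — De Morgan
≡ (a ∨ c) ∧ (¬a ∨ ¬c) ∨ c   — double negation
≡ a ∧ ¬a ∨ a ∧ ¬c ∨ c ∧ ¬a ∨ c ∧ ¬c ∨ c   — distribute ∧ over ∨
≡ a ∧ ¬c ∨ c   — simplify

a ∧ ¬c ∨ c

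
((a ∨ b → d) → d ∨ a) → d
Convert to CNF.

(¬a ∨ d) ∧ (¬b ∨ d)

((a ∨ b → d) → d ∨ a) → d
⇔ ¬((a ∨ b → d) → d ∨ a) ∨ d   (eliminate →)
⇔ ¬(¬(a ∨ b → d) ∨ d ∨ a) ∨ d   (eliminate →)
⇔ ¬(¬(¬(a ∨ b) ∨ d) ∨ d ∨ a) ∨ d   (eliminate →)
⇔ ¬¬(¬(a ∨ b) ∨ d) ∧ ¬d ∧ ¬a ∨ d   (De Morgan)
⇔ (¬(a ∨ b) ∨ d) ∧ ¬d ∧ ¬a ∨ d   (double negation)
⇔ (¬a ∧ ¬b ∨ d) ∧ ¬d ∧ ¬a ∨ d   (De Morgan)
⇔ (¬a ∨ d ∨ d) ∧ (¬b ∨ d ∨ d) ∧ (¬d ∨ d) ∧ (¬a ∨ d)   (distribute ∨ over ∧)
⇔ (¬a ∨ d) ∧ (¬b ∨ d)   (simplify)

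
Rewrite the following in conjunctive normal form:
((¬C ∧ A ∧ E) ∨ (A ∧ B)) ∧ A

(¬C ∨ B) ∧ A ∧ (E ∨ B)

((¬C ∧ A ∧ E) ∨ (A ∧ B)) ∧ A
= (¬C ∨ A) ∧ (¬C ∨ B) ∧ (A ∨ A) ∧ (A ∨ B) ∧ (E ∨ A) ∧ (E ∨ B) ∧ A   (distribute ∨ over ∧)
= (¬C ∨ B) ∧ A ∧ (E ∨ B)   (simplify)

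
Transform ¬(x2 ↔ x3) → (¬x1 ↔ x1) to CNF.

(¬x2 ∨ x3 ∨ x1) ∧ (¬x2 ∨ x3 ∨ ¬x1) ∧ (¬x3 ∨ x2 ∨ x1) ∧ (¬x3 ∨ x2 ∨ ¬x1)

¬(x2 ↔ x3) → (¬x1 ↔ x1)
≡ ¬¬(x2 ↔ x3) ∨ (¬x1 ↔ x1)   [eliminate →]
≡ ¬¬((x2 → x3) ∧ (x3 → x2)) ∨ (¬x1 ↔ x1)   [eliminate ↔]
≡ ¬¬((¬x2 ∨ x3) ∧ (x3 → x2)) ∨ (¬x1 ↔ x1)   [eliminate →]
≡ ¬¬((¬x2 ∨ x3) ∧ (¬x3 ∨ x2)) ∨ (¬x1 ↔ x1)   [eliminate →]
≡ ¬¬((¬x2 ∨ x3) ∧ (¬x3 ∨ x2)) ∨ ((¬x1 → x1) ∧ (x1 → ¬x1))   [eliminate ↔]
≡ ¬¬((¬x2 ∨ x3) ∧ (¬x3 ∨ x2)) ∨ ((¬¬x1 ∨ x1) ∧ (x1 → ¬x1))   [eliminate →]
≡ ¬¬((¬x2 ∨ x3) ∧ (¬x3 ∨ x2)) ∨ ((¬¬x1 ∨ x1) ∧ (¬x1 ∨ ¬x1))   [eliminate →]
≡ ((¬x2 ∨ x3) ∧ (¬x3 ∨ x2)) ∨ ((¬¬x1 ∨ x1) ∧ (¬x1 ∨ ¬x1))   [double negation]
≡ ((¬x2 ∨ x3) ∧ (¬x3 ∨ x2)) ∨ ((x1 ∨ x1) ∧ (¬x1 ∨ ¬x1))   [double negation]
≡ (¬x2 ∨ x3 ∨ x1 ∨ x1) ∧ (¬x2 ∨ x3 ∨ ¬x1 ∨ ¬x1) ∧ (¬x3 ∨ x2 ∨ x1 ∨ x1) ∧ (¬x3 ∨ x2 ∨ ¬x1 ∨ ¬x1)   [distribute ∨ over ∧]
≡ (¬x2 ∨ x3 ∨ x1) ∧ (¬x2 ∨ x3 ∨ ¬x1) ∧ (¬x3 ∨ x2 ∨ x1) ∧ (¬x3 ∨ x2 ∨ ¬x1)   [simplify]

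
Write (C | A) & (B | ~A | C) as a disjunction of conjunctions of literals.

(C | A) & (B | ~A | C)
≡ (C & B) | (C & ~A) | (C & C) | (A & B) | (A & ~A) | (A & C)   [distribute & over |]
≡ C | (A & B)   [simplify]

C | (A & B)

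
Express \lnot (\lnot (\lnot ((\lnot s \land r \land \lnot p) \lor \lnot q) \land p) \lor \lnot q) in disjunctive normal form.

\lnot (\lnot (\lnot ((\lnot s \land r \land \lnot p) \lor \lnot q) \land p) \lor \lnot q)
⇔ \lnot \lnot (\lnot ((\lnot s \land r \land \lnot p) \lor \lnot q) \land p) \land \lnot \lnot q   (De Morgan)
⇔ \lnot ((\lnot s \land r \land \lnot p) \lor \lnot q) \land p \land \lnot \lnot q   (double negation)
⇔ \lnot (\lnot s \land r \land \lnot p) \land \lnot \lnot q \land p \land \lnot \lnot q   (De Morgan)
⇔ (\lnot \lnot s \lor \lnot r \lor \lnot \lnot p) \land \lnot \lnot q \land p \land \lnot \lnot q   (De Morgan)
⇔ (s \lor \lnot r \lor \lnot \lnot p) \land \lnot \lnot q \land p \land \lnot \lnot q   (double negation)
⇔ (s \lor \lnot r \lor p) \land \lnot \lnot q \land p \land \lnot \lnot q   (double negation)
⇔ (s \lor \lnot r \lor p) \land q \land p \land \lnot \lnot q   (double negation)
⇔ (s \lor \lnot r \lor p) \land q \land p \land q   (double negation)
⇔ (s \land q \land p \land q) \lor (\lnot r \land q \land p \land q) \lor (p \land q \land p \land q)   (distribute \land over \lor)
⇔ p \land q   (simplify)

p \land q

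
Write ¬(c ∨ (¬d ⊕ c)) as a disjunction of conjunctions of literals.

¬c ∧ d

¬(c ∨ (¬d ⊕ c))
= ¬(c ∨ (¬d ∧ ¬c) ∨ (¬¬d ∧ c))   [expand ⊕]
= ¬c ∧ ¬(¬d ∧ ¬c) ∧ ¬(¬¬d ∧ c)   [De Morgan]
= ¬c ∧ (¬¬d ∨ ¬¬c) ∧ ¬(¬¬d ∧ c)   [De Morgan]
= ¬c ∧ (d ∨ ¬¬c) ∧ ¬(¬¬d ∧ c)   [double negation]
= ¬c ∧ (d ∨ c) ∧ ¬(¬¬d ∧ c)   [double negation]
= ¬c ∧ (d ∨ c) ∧ (¬¬¬d ∨ ¬c)   [De Morgan]
= ¬c ∧ (d ∨ c) ∧ (¬d ∨ ¬c)   [double negation]
= (¬c ∧ d ∧ ¬d) ∨ (¬c ∧ d ∧ ¬c) ∨ (¬c ∧ c ∧ ¬d) ∨ (¬c ∧ c ∧ ¬c)   [distribute ∧ over ∨]
= ¬c ∧ d   [simplify]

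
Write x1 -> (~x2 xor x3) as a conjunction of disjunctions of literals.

(~x1 | ~x2 | x3) & (~x1 | x2 | ~x3)

x1 -> (~x2 xor x3)
⇔ ~x1 | (~x2 xor x3)   (eliminate ->)
⇔ ~x1 | ((~x2 | x3) & ~(~x2 & x3))   (expand xor)
⇔ ~x1 | ((~x2 | x3) & (~~x2 | ~x3))   (De Morgan)
⇔ ~x1 | ((~x2 | x3) & (x2 | ~x3))   (double negation)
⇔ (~x1 | ~x2 | x3) & (~x1 | x2 | ~x3)   (distribute | over &)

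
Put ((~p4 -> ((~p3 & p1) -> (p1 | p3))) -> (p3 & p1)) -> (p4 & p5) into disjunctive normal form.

((~p4 -> ((~p3 & p1) -> (p1 | p3))) -> (p3 & p1)) -> (p4 & p5)
≡ ~((~p4 -> ((~p3 & p1) -> (p1 | p3))) -> (p3 & p1)) | (p4 & p5)   [eliminate ->]
≡ ~(~(~p4 -> ((~p3 & p1) -> (p1 | p3))) | (p3 & p1)) | (p4 & p5)   [eliminate ->]
≡ ~(~(~~p4 | ((~p3 & p1) -> (p1 | p3))) | (p3 & p1)) | (p4 & p5)   [eliminate ->]
≡ ~(~(~~p4 | ~(~p3 & p1) | p1 | p3) | (p3 & p1)) | (p4 & p5)   [eliminate ->]
≡ (~~(~~p4 | ~(~p3 & p1) | p1 | p3) & ~(p3 & p1)) | (p4 & p5)   [De Morgan]
≡ ((~~p4 | ~(~p3 & p1) | p1 | p3) & ~(p3 & p1)) | (p4 & p5)   [double negation]
≡ ((p4 | ~(~p3 & p1) | p1 | p3) & ~(p3 & p1)) | (p4 & p5)   [double negation]
≡ ((p4 | ~~p3 | ~p1 | p1 | p3) & ~(p3 & p1)) | (p4 & p5)   [De Morgan]
≡ ((p4 | p3 | ~p1 | p1 | p3) & ~(p3 & p1)) | (p4 & p5)   [double negation]
≡ ((p4 | p3 | ~p1 | p1 | p3) & (~p3 | ~p1)) | (p4 & p5)   [De Morgan]
≡ (p4 & ~p3) | (p4 & ~p1) | (p3 & ~p3) | (p3 & ~p1) | (~p1 & ~p3) | (~p1 & ~p1) | (p1 & ~p3) | (p1 & ~p1) | (p3 & ~p3) | (p3 & ~p1) | (p4 & p5)   [distribute & over |]
≡ (p4 & ~p3) | ~p1 | (p1 & ~p3) | (p4 & p5)   [simplify]

(p4 & ~p3) | ~p1 | (p1 & ~p3) | (p4 & p5)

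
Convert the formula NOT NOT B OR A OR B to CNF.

B OR A

NOT NOT B OR A OR B
⇔ B OR A OR B   (double negation)
⇔ B OR A   (simplify)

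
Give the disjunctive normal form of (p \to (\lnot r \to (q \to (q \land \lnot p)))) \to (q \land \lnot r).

(p \to (\lnot r \to (q \to (q \land \lnot p)))) \to (q \land \lnot r)
≡ \lnot (p \to (\lnot r \to (q \to (q \land \lnot p)))) \lor (q \land \lnot r)   (eliminate \to)
≡ \lnot (\lnot p \lor (\lnot r \to (q \to (q \land \lnot p)))) \lor (q \land \lnot r)   (eliminate \to)
≡ \lnot (\lnot p \lor \lnot \lnot r \lor (q \to (q \land \lnot p))) \lor (q \land \lnot r)   (eliminate \to)
≡ \lnot (\lnot p \lor \lnot \lnot r \lor \lnot q \lor (q \land \lnot p)) \lor (q \land \lnot r)   (eliminate \to)
≡ (\lnot \lnot p \land \lnot \lnot \lnot r \land \lnot \lnot q \land \lnot (q \land \lnot p)) \lor (q \land \lnot r)   (De Morgan)
≡ (p \land \lnot \lnot \lnot r \land \lnot \lnot q \land \lnot (q \land \lnot p)) \lor (q \land \lnot r)   (double negation)
≡ (p \land \lnot r \land \lnot \lnot q \land \lnot (q \land \lnot p)) \lor (q \land \lnot r)   (double negation)
≡ (p \land \lnot r \land q \land \lnot (q \land \lnot p)) \lor (q \land \lnot r)   (double negation)
≡ (p \land \lnot r \land q \land (\lnot q \lor \lnot \lnot p)) \lor (q \land \lnot r)   (De Morgan)
≡ (p \land \lnot r \land q \land (\lnot q \lor p)) \lor (q \land \lnot r)   (double negation)
≡ (p \land \lnot r \land q \land \lnot q) \lor (p \land \lnot r \land q \land p) \lor (q \land \lnot r)   (distribute \land over \lor)
≡ q \land \lnot r   (simplify)

q \land \lnot r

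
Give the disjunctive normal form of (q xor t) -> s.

(q xor t) -> s
= ~(q xor t) | s   [eliminate ->]
= ~((q & ~t) | (~q & t)) | s   [expand xor]
= (~(q & ~t) & ~(~q & t)) | s   [De Morgan]
= ((~q | ~~t) & ~(~q & t)) | s   [De Morgan]
= ((~q | t) & ~(~q & t)) | s   [double negation]
= ((~q | t) & (~~q | ~t)) | s   [De Morgan]
= ((~q | t) & (q | ~t)) | s   [double negation]
= (~q & q) | (~q & ~t) | (t & q) | (t & ~t) | s   [distribute & over |]
= (~q & ~t) | (t & q) | s   [simplify]

(~q & ~t) | (t & q) | s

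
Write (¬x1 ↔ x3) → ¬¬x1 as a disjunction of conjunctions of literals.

(¬x1 ↔ x3) → ¬¬x1
≡ ¬(¬x1 ↔ x3) ∨ ¬¬x1   [eliminate →]
≡ ¬((¬x1 → x3) ∧ (x3 → ¬x1)) ∨ ¬¬x1   [eliminate ↔]
≡ ¬((¬¬x1 ∨ x3) ∧ (x3 → ¬x1)) ∨ ¬¬x1   [eliminate →]
≡ ¬((¬¬x1 ∨ x3) ∧ (¬x3 ∨ ¬x1)) ∨ ¬¬x1   [eliminate →]
≡ ¬(¬¬x1 ∨ x3) ∨ ¬(¬x3 ∨ ¬x1) ∨ ¬¬x1   [De Morgan]
≡ (¬¬¬x1 ∧ ¬x3) ∨ ¬(¬x3 ∨ ¬x1) ∨ ¬¬x1   [De Morgan]
≡ (¬x1 ∧ ¬x3) ∨ ¬(¬x3 ∨ ¬x1) ∨ ¬¬x1   [double negation]
≡ (¬x1 ∧ ¬x3) ∨ (¬¬x3 ∧ ¬¬x1) ∨ ¬¬x1   [De Morgan]
≡ (¬x1 ∧ ¬x3) ∨ (x3 ∧ ¬¬x1) ∨ ¬¬x1   [double negation]
≡ (¬x1 ∧ ¬x3) ∨ (x3 ∧ x1) ∨ ¬¬x1   [double negation]
≡ (¬x1 ∧ ¬x3) ∨ (x3 ∧ x1) ∨ x1   [double negation]
≡ (¬x1 ∧ ¬x3) ∨ x1   [simplify]

(¬x1 ∧ ¬x3) ∨ x1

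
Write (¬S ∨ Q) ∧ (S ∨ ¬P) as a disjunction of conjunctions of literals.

(¬S ∨ Q) ∧ (S ∨ ¬P)
≡ (¬S ∧ S) ∨ (¬S ∧ ¬P) ∨ (Q ∧ S) ∨ (Q ∧ ¬P)   [distribute ∧ over ∨]
≡ (¬S ∧ ¬P) ∨ (Q ∧ S) ∨ (Q ∧ ¬P)   [simplify]

(¬S ∧ ¬P) ∨ (Q ∧ S) ∨ (Q ∧ ¬P)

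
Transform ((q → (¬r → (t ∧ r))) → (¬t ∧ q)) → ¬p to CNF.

((q → (¬r → (t ∧ r))) → (¬t ∧ q)) → ¬p
= ¬((q → (¬r → (t ∧ r))) → (¬t ∧ q)) ∨ ¬p   [eliminate →]
= ¬(¬(q → (¬r → (t ∧ r))) ∨ (¬t ∧ q)) ∨ ¬p   [eliminate →]
= ¬(¬(¬q ∨ (¬r → (t ∧ r))) ∨ (¬t ∧ q)) ∨ ¬p   [eliminate →]
= ¬(¬(¬q ∨ ¬¬r ∨ (t ∧ r)) ∨ (¬t ∧ q)) ∨ ¬p   [eliminate →]
= (¬¬(¬q ∨ ¬¬r ∨ (t ∧ r)) ∧ ¬(¬t ∧ q)) ∨ ¬p   [De Morgan]
= ((¬q ∨ ¬¬r ∨ (t ∧ r)) ∧ ¬(¬t ∧ q)) ∨ ¬p   [double negation]
= ((¬q ∨ r ∨ (t ∧ r)) ∧ ¬(¬t ∧ q)) ∨ ¬p   [double negation]
= ((¬q ∨ r ∨ (t ∧ r)) ∧ (¬¬t ∨ ¬q)) ∨ ¬p   [De Morgan]
= ((¬q ∨ r ∨ (t ∧ r)) ∧ (t ∨ ¬q)) ∨ ¬p   [double negation]
= (¬q ∨ r ∨ t ∨ ¬p) ∧ (¬q ∨ r ∨ r ∨ ¬p) ∧ (t ∨ ¬q ∨ ¬p)   [distribute ∨ over ∧]
= (¬q ∨ r ∨ ¬p) ∧ (t ∨ ¬q ∨ ¬p)   [simplify]

(¬q ∨ r ∨ ¬p) ∧ (t ∨ ¬q ∨ ¬p)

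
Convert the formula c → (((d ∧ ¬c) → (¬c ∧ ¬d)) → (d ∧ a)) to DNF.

c → (((d ∧ ¬c) → (¬c ∧ ¬d)) → (d ∧ a))
⇔ ¬c ∨ (((d ∧ ¬c) → (¬c ∧ ¬d)) → (d ∧ a))
⇔ ¬c ∨ ¬((d ∧ ¬c) → (¬c ∧ ¬d)) ∨ (d ∧ a)
⇔ ¬c ∨ ¬(¬(d ∧ ¬c) ∨ (¬c ∧ ¬d)) ∨ (d ∧ a)
⇔ ¬c ∨ (¬¬(d ∧ ¬c) ∧ ¬(¬c ∧ ¬d)) ∨ (d ∧ a)
⇔ ¬c ∨ (d ∧ ¬c ∧ ¬(¬c ∧ ¬d)) ∨ (d ∧ a)
⇔ ¬c ∨ (d ∧ ¬c ∧ (¬¬c ∨ ¬¬d)) ∨ (d ∧ a)
⇔ ¬c ∨ (d ∧ ¬c ∧ (c ∨ ¬¬d)) ∨ (d ∧ a)
⇔ ¬c ∨ (d ∧ ¬c ∧ (c ∨ d)) ∨ (d ∧ a)
⇔ ¬c ∨ (d ∧ ¬c ∧ c) ∨ (d ∧ ¬c ∧ d) ∨ (d ∧ a)
⇔ ¬c ∨ (d ∧ a)

¬c ∨ (d ∧ a)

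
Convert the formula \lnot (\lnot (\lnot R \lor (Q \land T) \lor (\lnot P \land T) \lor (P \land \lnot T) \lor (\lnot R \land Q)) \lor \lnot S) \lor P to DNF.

\lnot (\lnot (\lnot R \lor (Q \land T) \lor (\lnot P \land T) \lor (P \land \lnot T) \lor (\lnot R \land Q)) \lor \lnot S) \lor P
≡ (\lnot \lnot (\lnot R \lor (Q \land T) \lor (\lnot P \land T) \lor (P \land \lnot T) \lor (\lnot R \land Q)) \land \lnot \lnot S) \lor P   [De Morgan]
≡ ((\lnot R \lor (Q \land T) \lor (\lnot P \land T) \lor (P \land \lnot T) \lor (\lnot R \land Q)) \land \lnot \lnot S) \lor P   [double negation]
≡ ((\lnot R \lor (Q \land T) \lor (\lnot P \land T) \lor (P \land \lnot T) \lor (\lnot R \land Q)) \land S) \lor P   [double negation]
≡ (\lnot R \land S) \lor (Q \land T \land S) \lor (\lnot P \land T \land S) \lor (P \land \lnot T \land S) \lor (\lnot R \land Q \land S) \lor P   [distribute \land over \lor]
≡ (\lnot R \land S) \lor (Q \land T \land S) \lor (\lnot P \land T \land S) \lor P   [simplify]

(\lnot R \land S) \lor (Q \land T \land S) \lor (\lnot P \land T \land S) \lor P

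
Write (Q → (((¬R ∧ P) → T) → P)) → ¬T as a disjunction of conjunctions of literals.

(Q ∧ ¬P) ∨ ¬T

(Q → (((¬R ∧ P) → T) → P)) → ¬T
⇔ ¬(Q → (((¬R ∧ P) → T) → P)) ∨ ¬T   (eliminate →)
⇔ ¬(¬Q ∨ (((¬R ∧ P) → T) → P)) ∨ ¬T   (eliminate →)
⇔ ¬(¬Q ∨ ¬((¬R ∧ P) → T) ∨ P) ∨ ¬T   (eliminate →)
⇔ ¬(¬Q ∨ ¬(¬(¬R ∧ P) ∨ T) ∨ P) ∨ ¬T   (eliminate →)
⇔ (¬¬Q ∧ ¬¬(¬(¬R ∧ P) ∨ T) ∧ ¬P) ∨ ¬T   (De Morgan)
⇔ (Q ∧ ¬¬(¬(¬R ∧ P) ∨ T) ∧ ¬P) ∨ ¬T   (double negation)
⇔ (Q ∧ (¬(¬R ∧ P) ∨ T) ∧ ¬P) ∨ ¬T   (double negation)
⇔ (Q ∧ (¬¬R ∨ ¬P ∨ T) ∧ ¬P) ∨ ¬T   (De Morgan)
⇔ (Q ∧ (R ∨ ¬P ∨ T) ∧ ¬P) ∨ ¬T   (double negation)
⇔ (Q ∧ R ∧ ¬P) ∨ (Q ∧ ¬P ∧ ¬P) ∨ (Q ∧ T ∧ ¬P) ∨ ¬T   (distribute ∧ over ∨)
⇔ (Q ∧ ¬P) ∨ ¬T   (simplify)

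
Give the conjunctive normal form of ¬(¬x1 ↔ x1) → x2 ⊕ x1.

¬(¬x1 ↔ x1) → x2 ⊕ x1
≡ ¬¬(¬x1 ↔ x1) ∨ (x2 ⊕ x1)   [eliminate →]
≡ ¬¬((¬x1 → x1) ∧ (x1 → ¬x1)) ∨ (x2 ⊕ x1)   [eliminate ↔]
≡ ¬¬((¬¬x1 ∨ x1) ∧ (x1 → ¬x1)) ∨ (x2 ⊕ x1)   [eliminate →]
≡ ¬¬((¬¬x1 ∨ x1) ∧ (¬x1 ∨ ¬x1)) ∨ (x2 ⊕ x1)   [eliminate →]
≡ ¬¬((¬¬x1 ∨ x1) ∧ (¬x1 ∨ ¬x1)) ∨ (x2 ∨ x1) ∧ ¬(x2 ∧ x1)   [expand ⊕]
≡ (¬¬x1 ∨ x1) ∧ (¬x1 ∨ ¬x1) ∨ (x2 ∨ x1) ∧ ¬(x2 ∧ x1)   [double negation]
≡ (x1 ∨ x1) ∧ (¬x1 ∨ ¬x1) ∨ (x2 ∨ x1) ∧ ¬(x2 ∧ x1)   [double negation]
≡ (x1 ∨ x1) ∧ (¬x1 ∨ ¬x1) ∨ (x2 ∨ x1) ∧ (¬x2 ∨ ¬x1)   [De Morgan]
≡ (x1 ∨ x1 ∨ x2 ∨ x1) ∧ (x1 ∨ x1 ∨ ¬x2 ∨ ¬x1) ∧ (¬x1 ∨ ¬x1 ∨ x2 ∨ x1) ∧ (¬x1 ∨ ¬x1 ∨ ¬x2 ∨ ¬x1)   [distribute ∨ over ∧]
≡ (x1 ∨ x2) ∧ (¬x1 ∨ ¬x2)   [simplify]

(x1 ∨ x2) ∧ (¬x1 ∨ ¬x2)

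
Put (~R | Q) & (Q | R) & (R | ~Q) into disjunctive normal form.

Q & R

(~R | Q) & (Q | R) & (R | ~Q)
= (~R & Q & R) | (~R & Q & ~Q) | (~R & R & R) | (~R & R & ~Q) | (Q & Q & R) | (Q & Q & ~Q) | (Q & R & R) | (Q & R & ~Q)   [distribute & over |]
= Q & R   [simplify]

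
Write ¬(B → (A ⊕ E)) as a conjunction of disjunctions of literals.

¬(B → (A ⊕ E))
≡ ¬(¬B ∨ (A ⊕ E))   [eliminate →]
≡ ¬(¬B ∨ ((A ∨ E) ∧ ¬(A ∧ E)))   [expand ⊕]
≡ ¬¬B ∧ ¬((A ∨ E) ∧ ¬(A ∧ E))   [De Morgan]
≡ B ∧ ¬((A ∨ E) ∧ ¬(A ∧ E))   [double negation]
≡ B ∧ (¬(A ∨ E) ∨ ¬¬(A ∧ E))   [De Morgan]
≡ B ∧ ((¬A ∧ ¬E) ∨ ¬¬(A ∧ E))   [De Morgan]
≡ B ∧ ((¬A ∧ ¬E) ∨ (A ∧ E))   [double negation]
≡ B ∧ (¬A ∨ A) ∧ (¬A ∨ E) ∧ (¬E ∨ A) ∧ (¬E ∨ E)   [distribute ∨ over ∧]
≡ B ∧ (¬A ∨ E) ∧ (¬E ∨ A)   [simplify]

B ∧ (¬A ∨ E) ∧ (¬E ∨ A)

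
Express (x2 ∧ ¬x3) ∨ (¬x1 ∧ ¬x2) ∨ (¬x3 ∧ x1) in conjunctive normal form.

(x2 ∧ ¬x3) ∨ (¬x1 ∧ ¬x2) ∨ (¬x3 ∧ x1)
≡ (x2 ∨ ¬x1 ∨ ¬x3) ∧ (x2 ∨ ¬x1 ∨ x1) ∧ (x2 ∨ ¬x2 ∨ ¬x3) ∧ (x2 ∨ ¬x2 ∨ x1) ∧ (¬x3 ∨ ¬x1 ∨ ¬x3) ∧ (¬x3 ∨ ¬x1 ∨ x1) ∧ (¬x3 ∨ ¬x2 ∨ ¬x3) ∧ (¬x3 ∨ ¬x2 ∨ x1)   — distribute ∨ over ∧
≡ (¬x3 ∨ ¬x1) ∧ (¬x3 ∨ ¬x2)   — simplify

(¬x3 ∨ ¬x1) ∧ (¬x3 ∨ ¬x2)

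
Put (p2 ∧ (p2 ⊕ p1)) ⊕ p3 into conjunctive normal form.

(p2 ∨ p3) ∧ (¬p2 ∨ ¬p1 ∨ p3) ∧ (¬p2 ∨ p1 ∨ ¬p3)

(p2 ∧ (p2 ⊕ p1)) ⊕ p3
≡ ((p2 ∧ (p2 ⊕ p1)) ∨ p3) ∧ ¬(p2 ∧ (p2 ⊕ p1) ∧ p3)   [expand ⊕]
≡ ((p2 ∧ (p2 ∨ p1) ∧ ¬(p2 ∧ p1)) ∨ p3) ∧ ¬(p2 ∧ (p2 ⊕ p1) ∧ p3)   [expand ⊕]
≡ ((p2 ∧ (p2 ∨ p1) ∧ ¬(p2 ∧ p1)) ∨ p3) ∧ ¬(p2 ∧ (p2 ∨ p1) ∧ ¬(p2 ∧ p1) ∧ p3)   [expand ⊕]
≡ ((p2 ∧ (p2 ∨ p1) ∧ (¬p2 ∨ ¬p1)) ∨ p3) ∧ ¬(p2 ∧ (p2 ∨ p1) ∧ ¬(p2 ∧ p1) ∧ p3)   [De Morgan]
≡ ((p2 ∧ (p2 ∨ p1) ∧ (¬p2 ∨ ¬p1)) ∨ p3) ∧ (¬p2 ∨ ¬(p2 ∨ p1) ∨ ¬¬(p2 ∧ p1) ∨ ¬p3)   [De Morgan]
≡ ((p2 ∧ (p2 ∨ p1) ∧ (¬p2 ∨ ¬p1)) ∨ p3) ∧ (¬p2 ∨ (¬p2 ∧ ¬p1) ∨ ¬¬(p2 ∧ p1) ∨ ¬p3)   [De Morgan]
≡ ((p2 ∧ (p2 ∨ p1) ∧ (¬p2 ∨ ¬p1)) ∨ p3) ∧ (¬p2 ∨ (¬p2 ∧ ¬p1) ∨ (p2 ∧ p1) ∨ ¬p3)   [double negation]
≡ (p2 ∨ p3) ∧ (p2 ∨ p1 ∨ p3) ∧ (¬p2 ∨ ¬p1 ∨ p3) ∧ (¬p2 ∨ ¬p2 ∨ p2 ∨ ¬p3) ∧ (¬p2 ∨ ¬p2 ∨ p1 ∨ ¬p3) ∧ (¬p2 ∨ ¬p1 ∨ p2 ∨ ¬p3) ∧ (¬p2 ∨ ¬p1 ∨ p1 ∨ ¬p3)   [distribute ∨ over ∧]
≡ (p2 ∨ p3) ∧ (¬p2 ∨ ¬p1 ∨ p3) ∧ (¬p2 ∨ p1 ∨ ¬p3)   [simplify]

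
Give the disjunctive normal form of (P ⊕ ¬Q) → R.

(P ⊕ ¬Q) → R
⇔ ¬(P ⊕ ¬Q) ∨ R
⇔ ¬((P ∧ ¬¬Q) ∨ (¬P ∧ ¬Q)) ∨ R
⇔ (¬(P ∧ ¬¬Q) ∧ ¬(¬P ∧ ¬Q)) ∨ R
⇔ ((¬P ∨ ¬¬¬Q) ∧ ¬(¬P ∧ ¬Q)) ∨ R
⇔ ((¬P ∨ ¬Q) ∧ ¬(¬P ∧ ¬Q)) ∨ R
⇔ ((¬P ∨ ¬Q) ∧ (¬¬P ∨ ¬¬Q)) ∨ R
⇔ ((¬P ∨ ¬Q) ∧ (P ∨ ¬¬Q)) ∨ R
⇔ ((¬P ∨ ¬Q) ∧ (P ∨ Q)) ∨ R
⇔ (¬P ∧ P) ∨ (¬P ∧ Q) ∨ (¬Q ∧ P) ∨ (¬Q ∧ Q) ∨ R
⇔ (¬P ∧ Q) ∨ (¬Q ∧ P) ∨ R

(¬P ∧ Q) ∨ (¬Q ∧ P) ∨ R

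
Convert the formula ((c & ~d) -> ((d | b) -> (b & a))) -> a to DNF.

((c & ~d) -> ((d | b) -> (b & a))) -> a
= ~((c & ~d) -> ((d | b) -> (b & a))) | a   (eliminate ->)
= ~(~(c & ~d) | ((d | b) -> (b & a))) | a   (eliminate ->)
= ~(~(c & ~d) | ~(d | b) | (b & a)) | a   (eliminate ->)
= (~~(c & ~d) & ~~(d | b) & ~(b & a)) | a   (De Morgan)
= (c & ~d & ~~(d | b) & ~(b & a)) | a   (double negation)
= (c & ~d & (d | b) & ~(b & a)) | a   (double negation)
= (c & ~d & (d | b) & (~b | ~a)) | a   (De Morgan)
= (c & ~d & d & ~b) | (c & ~d & d & ~a) | (c & ~d & b & ~b) | (c & ~d & b & ~a) | a   (distribute & over |)
= (c & ~d & b & ~a) | a   (simplify)

(c & ~d & b & ~a) | a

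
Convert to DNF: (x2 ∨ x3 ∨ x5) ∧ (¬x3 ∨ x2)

x2 ∨ (x5 ∧ ¬x3)

(x2 ∨ x3 ∨ x5) ∧ (¬x3 ∨ x2)
≡ (x2 ∧ ¬x3) ∨ (x2 ∧ x2) ∨ (x3 ∧ ¬x3) ∨ (x3 ∧ x2) ∨ (x5 ∧ ¬x3) ∨ (x5 ∧ x2)   (distribute ∧ over ∨)
≡ x2 ∨ (x5 ∧ ¬x3)   (simplify)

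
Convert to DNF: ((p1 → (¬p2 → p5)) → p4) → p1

((p1 → (¬p2 → p5)) → p4) → p1
⇔ ¬((p1 → (¬p2 → p5)) → p4) ∨ p1
⇔ ¬(¬(p1 → (¬p2 → p5)) ∨ p4) ∨ p1
⇔ ¬(¬(¬p1 ∨ (¬p2 → p5)) ∨ p4) ∨ p1
⇔ ¬(¬(¬p1 ∨ ¬¬p2 ∨ p5) ∨ p4) ∨ p1
⇔ ¬¬(¬p1 ∨ ¬¬p2 ∨ p5) ∧ ¬p4 ∨ p1
⇔ (¬p1 ∨ ¬¬p2 ∨ p5) ∧ ¬p4 ∨ p1
⇔ (¬p1 ∨ p2 ∨ p5) ∧ ¬p4 ∨ p1
⇔ ¬p1 ∧ ¬p4 ∨ p2 ∧ ¬p4 ∨ p5 ∧ ¬p4 ∨ p1

¬p1 ∧ ¬p4 ∨ p2 ∧ ¬p4 ∨ p5 ∧ ¬p4 ∨ p1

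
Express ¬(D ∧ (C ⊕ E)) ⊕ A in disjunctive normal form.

¬(D ∧ (C ⊕ E)) ⊕ A
⇔ (¬(D ∧ (C ⊕ E)) ∧ ¬A) ∨ (¬¬(D ∧ (C ⊕ E)) ∧ A)   (expand ⊕)
⇔ (¬(D ∧ ((C ∧ ¬E) ∨ (¬C ∧ E))) ∧ ¬A) ∨ (¬¬(D ∧ (C ⊕ E)) ∧ A)   (expand ⊕)
⇔ (¬(D ∧ ((C ∧ ¬E) ∨ (¬C ∧ E))) ∧ ¬A) ∨ (¬¬(D ∧ ((C ∧ ¬E) ∨ (¬C ∧ E))) ∧ A)   (expand ⊕)
⇔ ((¬D ∨ ¬((C ∧ ¬E) ∨ (¬C ∧ E))) ∧ ¬A) ∨ (¬¬(D ∧ ((C ∧ ¬E) ∨ (¬C ∧ E))) ∧ A)   (De Morgan)
⇔ ((¬D ∨ (¬(C ∧ ¬E) ∧ ¬(¬C ∧ E))) ∧ ¬A) ∨ (¬¬(D ∧ ((C ∧ ¬E) ∨ (¬C ∧ E))) ∧ A)   (De Morgan)
⇔ ((¬D ∨ ((¬C ∨ ¬¬E) ∧ ¬(¬C ∧ E))) ∧ ¬A) ∨ (¬¬(D ∧ ((C ∧ ¬E) ∨ (¬C ∧ E))) ∧ A)   (De Morgan)
⇔ ((¬D ∨ ((¬C ∨ E) ∧ ¬(¬C ∧ E))) ∧ ¬A) ∨ (¬¬(D ∧ ((C ∧ ¬E) ∨ (¬C ∧ E))) ∧ A)   (double negation)
⇔ ((¬D ∨ ((¬C ∨ E) ∧ (¬¬C ∨ ¬E))) ∧ ¬A) ∨ (¬¬(D ∧ ((C ∧ ¬E) ∨ (¬C ∧ E))) ∧ A)   (De Morgan)
⇔ ((¬D ∨ ((¬C ∨ E) ∧ (C ∨ ¬E))) ∧ ¬A) ∨ (¬¬(D ∧ ((C ∧ ¬E) ∨ (¬C ∧ E))) ∧ A)   (double negation)
⇔ ((¬D ∨ ((¬C ∨ E) ∧ (C ∨ ¬E))) ∧ ¬A) ∨ (D ∧ ((C ∧ ¬E) ∨ (¬C ∧ E)) ∧ A)   (double negation)
⇔ (¬D ∧ ¬A) ∨ (¬C ∧ C ∧ ¬A) ∨ (¬C ∧ ¬E ∧ ¬A) ∨ (E ∧ C ∧ ¬A) ∨ (E ∧ ¬E ∧ ¬A) ∨ (D ∧ C ∧ ¬E ∧ A) ∨ (D ∧ ¬C ∧ E ∧ A)   (distribute ∧ over ∨)
⇔ (¬D ∧ ¬A) ∨ (¬C ∧ ¬E ∧ ¬A) ∨ (E ∧ C ∧ ¬A) ∨ (D ∧ C ∧ ¬E ∧ A) ∨ (D ∧ ¬C ∧ E ∧ A)   (simplify)

(¬D ∧ ¬A) ∨ (¬C ∧ ¬E ∧ ¬A) ∨ (E ∧ C ∧ ¬A) ∨ (D ∧ C ∧ ¬E ∧ A) ∨ (D ∧ ¬C ∧ E ∧ A)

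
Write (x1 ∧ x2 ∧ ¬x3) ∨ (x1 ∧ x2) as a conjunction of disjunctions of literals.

(x1 ∧ x2 ∧ ¬x3) ∨ (x1 ∧ x2)
≡ (x1 ∨ x1) ∧ (x1 ∨ x2) ∧ (x2 ∨ x1) ∧ (x2 ∨ x2) ∧ (¬x3 ∨ x1) ∧ (¬x3 ∨ x2)
≡ x1 ∧ x2

x1 ∧ x2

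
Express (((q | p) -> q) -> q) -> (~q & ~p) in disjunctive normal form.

~q & ~p

(((q | p) -> q) -> q) -> (~q & ~p)
= ~(((q | p) -> q) -> q) | (~q & ~p)   [eliminate ->]
= ~(~((q | p) -> q) | q) | (~q & ~p)   [eliminate ->]
= ~(~(~(q | p) | q) | q) | (~q & ~p)   [eliminate ->]
= (~~(~(q | p) | q) & ~q) | (~q & ~p)   [De Morgan]
= ((~(q | p) | q) & ~q) | (~q & ~p)   [double negation]
= (((~q & ~p) | q) & ~q) | (~q & ~p)   [De Morgan]
= (~q & ~p & ~q) | (q & ~q) | (~q & ~p)   [distribute & over |]
= ~q & ~p   [simplify]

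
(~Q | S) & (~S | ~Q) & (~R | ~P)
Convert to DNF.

(~Q & ~R) | (~Q & ~P)

(~Q | S) & (~S | ~Q) & (~R | ~P)
⇔ (~Q & ~S & ~R) | (~Q & ~S & ~P) | (~Q & ~Q & ~R) | (~Q & ~Q & ~P) | (S & ~S & ~R) | (S & ~S & ~P) | (S & ~Q & ~R) | (S & ~Q & ~P)   (distribute & over |)
⇔ (~Q & ~R) | (~Q & ~P)   (simplify)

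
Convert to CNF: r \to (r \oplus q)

r \to (r \oplus q)
= \lnot r \lor (r \oplus q)   — eliminate \to
= \lnot r \lor ((r \lor q) \land \lnot (r \land q))   — expand \oplus
= \lnot r \lor ((r \lor q) \land (\lnot r \lor \lnot q))   — De Morgan
= (\lnot r \lor r \lor q) \land (\lnot r \lor \lnot r \lor \lnot q)   — distribute \lor over \land
= \lnot r \lor \lnot q   — simplify

\lnot r \lor \lnot q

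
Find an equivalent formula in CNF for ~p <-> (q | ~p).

~q | ~p

~p <-> (q | ~p)
⇔ (~p -> (q | ~p)) & ((q | ~p) -> ~p)   [eliminate <->]
⇔ (~~p | q | ~p) & ((q | ~p) -> ~p)   [eliminate ->]
⇔ (~~p | q | ~p) & (~(q | ~p) | ~p)   [eliminate ->]
⇔ (p | q | ~p) & (~(q | ~p) | ~p)   [double negation]
⇔ (p | q | ~p) & ((~q & ~~p) | ~p)   [De Morgan]
⇔ (p | q | ~p) & ((~q & p) | ~p)   [double negation]
⇔ (p | q | ~p) & (~q | ~p) & (p | ~p)   [distribute | over &]
⇔ ~q | ~p   [simplify]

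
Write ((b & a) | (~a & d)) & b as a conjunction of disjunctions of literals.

((b & a) | (~a & d)) & b
≡ (b | ~a) & (b | d) & (a | ~a) & (a | d) & b   [distribute | over &]
≡ (a | d) & b   [simplify]

(a | d) & b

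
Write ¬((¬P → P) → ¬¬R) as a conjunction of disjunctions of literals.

¬((¬P → P) → ¬¬R)
= ¬(¬(¬P → P) ∨ ¬¬R)   [eliminate →]
= ¬(¬(¬¬P ∨ P) ∨ ¬¬R)   [eliminate →]
= ¬¬(¬¬P ∨ P) ∧ ¬¬¬R   [De Morgan]
= (¬¬P ∨ P) ∧ ¬¬¬R   [double negation]
= (P ∨ P) ∧ ¬¬¬R   [double negation]
= (P ∨ P) ∧ ¬R   [double negation]
= P ∧ ¬R   [simplify]

P ∧ ¬R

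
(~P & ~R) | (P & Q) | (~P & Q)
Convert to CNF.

(~P | Q) & (~R | Q)

(~P & ~R) | (P & Q) | (~P & Q)
≡ (~P | P | ~P) & (~P | P | Q) & (~P | Q | ~P) & (~P | Q | Q) & (~R | P | ~P) & (~R | P | Q) & (~R | Q | ~P) & (~R | Q | Q)   [distribute | over &]
≡ (~P | Q) & (~R | Q)   [simplify]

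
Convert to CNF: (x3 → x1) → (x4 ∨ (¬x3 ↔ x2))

(x3 → x1) → (x4 ∨ (¬x3 ↔ x2))
⇔ ¬(x3 → x1) ∨ x4 ∨ (¬x3 ↔ x2)   (eliminate →)
⇔ ¬(¬x3 ∨ x1) ∨ x4 ∨ (¬x3 ↔ x2)   (eliminate →)
⇔ ¬(¬x3 ∨ x1) ∨ x4 ∨ ((¬x3 → x2) ∧ (x2 → ¬x3))   (eliminate ↔)
⇔ ¬(¬x3 ∨ x1) ∨ x4 ∨ ((¬¬x3 ∨ x2) ∧ (x2 → ¬x3))   (eliminate →)
⇔ ¬(¬x3 ∨ x1) ∨ x4 ∨ ((¬¬x3 ∨ x2) ∧ (¬x2 ∨ ¬x3))   (eliminate →)
⇔ (¬¬x3 ∧ ¬x1) ∨ x4 ∨ ((¬¬x3 ∨ x2) ∧ (¬x2 ∨ ¬x3))   (De Morgan)
⇔ (x3 ∧ ¬x1) ∨ x4 ∨ ((¬¬x3 ∨ x2) ∧ (¬x2 ∨ ¬x3))   (double negation)
⇔ (x3 ∧ ¬x1) ∨ x4 ∨ ((x3 ∨ x2) ∧ (¬x2 ∨ ¬x3))   (double negation)
⇔ (x3 ∨ x4 ∨ x3 ∨ x2) ∧ (x3 ∨ x4 ∨ ¬x2 ∨ ¬x3) ∧ (¬x1 ∨ x4 ∨ x3 ∨ x2) ∧ (¬x1 ∨ x4 ∨ ¬x2 ∨ ¬x3)   (distribute ∨ over ∧)
⇔ (x3 ∨ x4 ∨ x2) ∧ (¬x1 ∨ x4 ∨ ¬x2 ∨ ¬x3)   (simplify)

(x3 ∨ x4 ∨ x2) ∧ (¬x1 ∨ x4 ∨ ¬x2 ∨ ¬x3)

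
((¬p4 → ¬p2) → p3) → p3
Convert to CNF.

p4 ∨ ¬p2 ∨ p3

((¬p4 → ¬p2) → p3) → p3
≡ ¬((¬p4 → ¬p2) → p3) ∨ p3   — eliminate →
≡ ¬(¬(¬p4 → ¬p2) ∨ p3) ∨ p3   — eliminate →
≡ ¬(¬(¬¬p4 ∨ ¬p2) ∨ p3) ∨ p3   — eliminate →
≡ (¬¬(¬¬p4 ∨ ¬p2) ∧ ¬p3) ∨ p3   — De Morgan
≡ ((¬¬p4 ∨ ¬p2) ∧ ¬p3) ∨ p3   — double negation
≡ ((p4 ∨ ¬p2) ∧ ¬p3) ∨ p3   — double negation
≡ (p4 ∨ ¬p2 ∨ p3) ∧ (¬p3 ∨ p3)   — distribute ∨ over ∧
≡ p4 ∨ ¬p2 ∨ p3   — simplify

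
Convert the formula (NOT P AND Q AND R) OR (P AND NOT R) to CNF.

(NOT P OR NOT R) AND (Q OR P) AND (Q OR NOT R) AND (R OR P)

(NOT P AND Q AND R) OR (P AND NOT R)
⇔ (NOT P OR P) AND (NOT P OR NOT R) AND (Q OR P) AND (Q OR NOT R) AND (R OR P) AND (R OR NOT R)
⇔ (NOT P OR NOT R) AND (Q OR P) AND (Q OR NOT R) AND (R OR P)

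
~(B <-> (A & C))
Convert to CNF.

(B | A) & (B | C) & (~A | ~C | ~B)

~(B <-> (A & C))
= ~((B -> (A & C)) & ((A & C) -> B))
= ~((~B | (A & C)) & ((A & C) -> B))
= ~((~B | (A & C)) & (~(A & C) | B))
= ~(~B | (A & C)) | ~(~(A & C) | B)
= (~~B & ~(A & C)) | ~(~(A & C) | B)
= (B & ~(A & C)) | ~(~(A & C) | B)
= (B & (~A | ~C)) | ~(~(A & C) | B)
= (B & (~A | ~C)) | (~~(A & C) & ~B)
= (B & (~A | ~C)) | (A & C & ~B)
= (B | A) & (B | C) & (B | ~B) & (~A | ~C | A) & (~A | ~C | C) & (~A | ~C | ~B)
= (B | A) & (B | C) & (~A | ~C | ~B)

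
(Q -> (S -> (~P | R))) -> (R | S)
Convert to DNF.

R | S

(Q -> (S -> (~P | R))) -> (R | S)
⇔ ~(Q -> (S -> (~P | R))) | R | S   [eliminate ->]
⇔ ~(~Q | (S -> (~P | R))) | R | S   [eliminate ->]
⇔ ~(~Q | ~S | ~P | R) | R | S   [eliminate ->]
⇔ (~~Q & ~~S & ~~P & ~R) | R | S   [De Morgan]
⇔ (Q & ~~S & ~~P & ~R) | R | S   [double negation]
⇔ (Q & S & ~~P & ~R) | R | S   [double negation]
⇔ (Q & S & P & ~R) | R | S   [double negation]
⇔ R | S   [simplify]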